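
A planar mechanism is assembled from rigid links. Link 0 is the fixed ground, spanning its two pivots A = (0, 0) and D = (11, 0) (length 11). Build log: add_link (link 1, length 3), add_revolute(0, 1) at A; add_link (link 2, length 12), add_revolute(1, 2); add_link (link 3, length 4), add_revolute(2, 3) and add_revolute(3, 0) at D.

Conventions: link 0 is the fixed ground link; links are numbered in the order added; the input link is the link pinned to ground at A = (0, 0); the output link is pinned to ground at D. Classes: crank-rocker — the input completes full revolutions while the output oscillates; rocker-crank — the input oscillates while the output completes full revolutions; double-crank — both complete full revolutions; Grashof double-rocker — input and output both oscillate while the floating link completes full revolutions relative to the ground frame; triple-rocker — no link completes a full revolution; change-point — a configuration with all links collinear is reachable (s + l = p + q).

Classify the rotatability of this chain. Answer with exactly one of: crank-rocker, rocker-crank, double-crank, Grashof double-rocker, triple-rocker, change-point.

lengths: ground=11, input=3, coupler=12, output=4
sorted: s=3 (shortest), l=12 (longest), p+q=15
s + l = 15 vs p + q = 15
s + l = p + q → change-point (collinear configuration reachable)

change-point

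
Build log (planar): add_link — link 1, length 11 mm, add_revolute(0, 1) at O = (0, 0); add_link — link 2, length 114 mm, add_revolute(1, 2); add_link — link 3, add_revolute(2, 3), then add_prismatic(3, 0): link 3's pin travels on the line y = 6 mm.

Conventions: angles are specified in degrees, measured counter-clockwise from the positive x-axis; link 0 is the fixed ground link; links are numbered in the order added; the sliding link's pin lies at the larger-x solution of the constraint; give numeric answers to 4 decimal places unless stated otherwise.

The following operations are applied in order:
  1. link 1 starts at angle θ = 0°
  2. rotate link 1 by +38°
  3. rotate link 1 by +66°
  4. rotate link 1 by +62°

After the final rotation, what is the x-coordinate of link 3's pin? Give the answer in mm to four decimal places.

geometry: r = 11 mm, L = 114 mm, e = 6 mm; θ starts at 0°
rotate link 1 by +38°: θ ← 0° +38° = 38°
rotate link 1 by +66°: θ ← 38° +66° = 104°
rotate link 1 by +62°: θ ← 104° +62° = 166°
crank pin P = (r cos θ, r sin θ) = (-10.673253, 2.661141)
h = r sin θ − e = 2.661141 − 6 = -3.338859
x = r cos θ + √(L² − h²) = -10.673253 + 113.951095 = 103.277842

103.2778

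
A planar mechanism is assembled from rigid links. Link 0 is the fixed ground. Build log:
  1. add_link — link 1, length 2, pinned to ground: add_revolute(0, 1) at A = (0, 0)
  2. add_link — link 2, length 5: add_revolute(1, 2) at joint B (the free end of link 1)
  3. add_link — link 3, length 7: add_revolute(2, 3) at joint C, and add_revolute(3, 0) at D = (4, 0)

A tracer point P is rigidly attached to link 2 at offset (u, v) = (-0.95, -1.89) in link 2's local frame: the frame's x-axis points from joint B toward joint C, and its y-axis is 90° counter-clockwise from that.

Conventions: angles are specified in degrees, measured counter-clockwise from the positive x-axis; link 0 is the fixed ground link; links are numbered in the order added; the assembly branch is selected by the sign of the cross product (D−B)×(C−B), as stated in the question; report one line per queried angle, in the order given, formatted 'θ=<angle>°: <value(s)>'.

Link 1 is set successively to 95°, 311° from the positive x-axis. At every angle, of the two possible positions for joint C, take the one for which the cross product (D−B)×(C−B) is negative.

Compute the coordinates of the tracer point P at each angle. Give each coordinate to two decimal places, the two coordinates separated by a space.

A=(0,0), D=(4.00,0)
θ=95°: B = A + 2.00·(cos95°, sin95°) = (-0.1743, 1.9924)
θ=95°: |BD| = 4.6254
θ=95°: circle(B,5.00) ∩ circle(D,7.00): a=-0.2817, h=4.9921
θ=95°:   candidates: C₊=(1.7218,6.6189) cross=23.090; C₋=(-2.5788,-2.3915) cross=-23.090
θ=95°:   branch - wants cross < 0 → take C=(-2.5788,-2.3915) (cross=-23.090)
θ=95°: ex = (C−B)/|BC| = (-0.4809,-0.8768); ey = (0.8768,-0.4809)
θ=95°: P = B + -0.95·ex + -1.89·ey = (-1.3746,3.7342)
θ=311°: B = A + 2.00·(cos311°, sin311°) = (1.3121, -1.5094)
θ=311°: |BD| = 3.0827
θ=311°: circle(B,5.00) ∩ circle(D,7.00): a=-2.3513, h=4.4126
θ=311°:   candidates: C₊=(-2.8987,1.1867) cross=13.603; C₋=(1.4225,-6.5082) cross=-13.603
θ=311°:   branch - wants cross < 0 → take C=(1.4225,-6.5082) (cross=-13.603)
θ=311°: ex = (C−B)/|BC| = (0.0221,-0.9998); ey = (0.9998,0.0221)
θ=311°: P = B + -0.95·ex + -1.89·ey = (-0.5984,-0.6014)

θ=95°: -1.37 3.73
θ=311°: -0.60 -0.60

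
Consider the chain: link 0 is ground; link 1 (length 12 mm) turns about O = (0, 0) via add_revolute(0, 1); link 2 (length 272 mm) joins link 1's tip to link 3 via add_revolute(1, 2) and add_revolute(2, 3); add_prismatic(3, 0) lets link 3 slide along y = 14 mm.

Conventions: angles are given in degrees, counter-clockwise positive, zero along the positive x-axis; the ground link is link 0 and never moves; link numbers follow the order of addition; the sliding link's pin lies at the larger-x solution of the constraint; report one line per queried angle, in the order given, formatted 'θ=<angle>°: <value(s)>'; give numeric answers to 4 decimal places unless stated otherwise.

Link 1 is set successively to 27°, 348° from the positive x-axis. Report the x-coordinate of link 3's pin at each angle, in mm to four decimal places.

geometry: r = 12 mm, L = 272 mm, e = 14 mm
θ=27°: crank pin P = (r cos θ, r sin θ) = (10.692078, 5.447886)
θ=27°: h = r sin θ − e = 5.447886 − 14 = -8.552114
θ=27°: x = r cos θ + √(L² − h²) = 10.692078 + 271.865521 = 282.557599
θ=348°: crank pin P = (r cos θ, r sin θ) = (11.737771, -2.494940)
θ=348°: h = r sin θ − e = -2.494940 − 14 = -16.494940
θ=348°: x = r cos θ + √(L² − h²) = 11.737771 + 271.499387 = 283.237158

θ=27°: 282.5576
θ=348°: 283.2372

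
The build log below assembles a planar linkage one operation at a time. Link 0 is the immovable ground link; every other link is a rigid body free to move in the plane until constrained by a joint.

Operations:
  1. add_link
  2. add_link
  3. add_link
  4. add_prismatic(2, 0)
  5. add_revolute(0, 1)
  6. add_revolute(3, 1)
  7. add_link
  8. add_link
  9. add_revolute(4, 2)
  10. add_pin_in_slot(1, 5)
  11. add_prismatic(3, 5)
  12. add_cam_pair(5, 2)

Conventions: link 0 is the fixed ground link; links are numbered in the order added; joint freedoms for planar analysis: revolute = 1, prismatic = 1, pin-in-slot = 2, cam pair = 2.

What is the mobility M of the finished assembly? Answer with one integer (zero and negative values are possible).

ground; <1,0,0>
#1 <2,0,0>
#2 <3,0,0>
#3 <4,0,0>
P:2↔0 J1 <4,1,0>
R:0↔1 J1 <4,2,0>
R:3↔1 J1 <4,3,0>
#4 <5,3,0>
#5 <6,3,0>
R:4↔2 J1 <6,4,0>
PS:1↔5 J2 <6,4,1>
P:3↔5 J1 <6,5,1>
C:5↔2 J2 <6,5,2>
3×5 − 2×5 − 1×2 = 3

M = 3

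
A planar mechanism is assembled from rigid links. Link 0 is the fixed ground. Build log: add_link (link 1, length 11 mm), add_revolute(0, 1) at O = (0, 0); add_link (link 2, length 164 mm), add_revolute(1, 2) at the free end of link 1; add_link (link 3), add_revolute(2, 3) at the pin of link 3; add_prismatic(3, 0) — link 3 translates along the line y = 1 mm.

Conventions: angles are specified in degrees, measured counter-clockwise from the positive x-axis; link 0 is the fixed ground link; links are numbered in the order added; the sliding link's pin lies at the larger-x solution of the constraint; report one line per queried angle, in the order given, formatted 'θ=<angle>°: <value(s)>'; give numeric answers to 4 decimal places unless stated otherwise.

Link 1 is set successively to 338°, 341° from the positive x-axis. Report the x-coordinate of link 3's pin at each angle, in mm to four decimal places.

geometry: r = 11 mm, L = 164 mm, e = 1 mm
θ=338°: crank pin P = (r cos θ, r sin θ) = (10.199022, -4.120673)
θ=338°: h = r sin θ − e = -4.120673 − 1 = -5.120673
θ=338°: x = r cos θ + √(L² − h²) = 10.199022 + 163.920038 = 174.119060
θ=341°: crank pin P = (r cos θ, r sin θ) = (10.400704, -3.581250)
θ=341°: h = r sin θ − e = -3.581250 − 1 = -4.581250
θ=341°: x = r cos θ + √(L² − h²) = 10.400704 + 163.936000 = 174.336704

θ=338°: 174.1191
θ=341°: 174.3367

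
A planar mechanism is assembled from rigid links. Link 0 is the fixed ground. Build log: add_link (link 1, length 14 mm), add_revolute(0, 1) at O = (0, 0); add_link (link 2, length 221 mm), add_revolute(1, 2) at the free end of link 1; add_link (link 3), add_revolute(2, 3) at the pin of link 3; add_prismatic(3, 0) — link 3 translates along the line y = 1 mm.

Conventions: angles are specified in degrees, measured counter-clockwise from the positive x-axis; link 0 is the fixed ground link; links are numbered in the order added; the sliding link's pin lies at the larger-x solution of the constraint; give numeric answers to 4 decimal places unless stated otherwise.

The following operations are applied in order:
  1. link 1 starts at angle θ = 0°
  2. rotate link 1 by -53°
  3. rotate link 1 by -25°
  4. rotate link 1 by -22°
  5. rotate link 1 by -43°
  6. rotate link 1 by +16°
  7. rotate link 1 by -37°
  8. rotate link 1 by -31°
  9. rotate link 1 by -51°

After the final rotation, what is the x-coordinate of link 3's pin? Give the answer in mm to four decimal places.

geometry: r = 14 mm, L = 221 mm, e = 1 mm; θ starts at 0°
rotate link 1 by -53°: θ ← 0° -53° = -53°
rotate link 1 by -25°: θ ← -53° -25° = -78°
rotate link 1 by -22°: θ ← -78° -22° = -100°
rotate link 1 by -43°: θ ← -100° -43° = -143°
rotate link 1 by +16°: θ ← -143° +16° = -127°
rotate link 1 by -37°: θ ← -127° -37° = -164°
rotate link 1 by -31°: θ ← -164° -31° = -195°
rotate link 1 by -51°: θ ← -195° -51° = -246°
crank pin P = (r cos θ, r sin θ) = (-5.694313, 12.789636)
h = r sin θ − e = 12.789636 − 1 = 11.789636
x = r cos θ + √(L² − h²) = -5.694313 + 220.685306 = 214.990993

214.9910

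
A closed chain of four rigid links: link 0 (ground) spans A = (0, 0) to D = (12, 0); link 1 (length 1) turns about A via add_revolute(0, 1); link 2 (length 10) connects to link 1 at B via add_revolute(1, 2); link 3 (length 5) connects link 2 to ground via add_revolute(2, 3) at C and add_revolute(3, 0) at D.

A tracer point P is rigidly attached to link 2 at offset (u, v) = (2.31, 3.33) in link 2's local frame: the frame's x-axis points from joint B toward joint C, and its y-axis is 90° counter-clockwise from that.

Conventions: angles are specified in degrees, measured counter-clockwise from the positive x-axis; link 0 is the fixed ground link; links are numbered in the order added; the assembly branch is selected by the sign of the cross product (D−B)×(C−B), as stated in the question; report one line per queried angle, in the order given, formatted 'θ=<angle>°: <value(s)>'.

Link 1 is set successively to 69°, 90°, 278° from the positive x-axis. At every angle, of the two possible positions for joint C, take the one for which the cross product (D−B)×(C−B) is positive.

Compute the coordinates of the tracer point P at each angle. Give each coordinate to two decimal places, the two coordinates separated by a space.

A=(0,0), D=(12.00,0)
θ=69°: B = A + 1.00·(cos69°, sin69°) = (0.3584, 0.9336)
θ=69°: |BD| = 11.6790
θ=69°: circle(B,10.00) ∩ circle(D,5.00): a=9.0504, h=4.2533
θ=69°:   candidates: C₊=(9.7198,4.4498) cross=49.674; C₋=(9.0398,-4.0295) cross=-49.674
θ=69°:   branch + wants cross > 0 → take C=(9.7198,4.4498) (cross=49.674)
θ=69°: ex = (C−B)/|BC| = (0.9361,0.3516); ey = (-0.3516,0.9361)
θ=69°: P = B + 2.31·ex + 3.33·ey = (1.3500,4.8632)
θ=90°: B = A + 1.00·(cos90°, sin90°) = (0.0000, 1.0000)
θ=90°: |BD| = 12.0416
θ=90°: circle(B,10.00) ∩ circle(D,5.00): a=9.1350, h=4.0684
θ=90°:   candidates: C₊=(9.4413,4.2957) cross=48.990; C₋=(8.7656,-3.8129) cross=-48.990
θ=90°:   branch + wants cross > 0 → take C=(9.4413,4.2957) (cross=48.990)
θ=90°: ex = (C−B)/|BC| = (0.9441,0.3296); ey = (-0.3296,0.9441)
θ=90°: P = B + 2.31·ex + 3.33·ey = (1.0835,4.9053)
θ=278°: B = A + 1.00·(cos278°, sin278°) = (0.1392, -0.9903)
θ=278°: |BD| = 11.9021
θ=278°: circle(B,10.00) ∩ circle(D,5.00): a=9.1018, h=4.1422
θ=278°:   candidates: C₊=(8.8647,3.8949) cross=49.301; C₋=(9.5540,-4.3609) cross=-49.301
θ=278°:   branch + wants cross > 0 → take C=(8.8647,3.8949) (cross=49.301)
θ=278°: ex = (C−B)/|BC| = (0.8726,0.4885); ey = (-0.4885,0.8726)
θ=278°: P = B + 2.31·ex + 3.33·ey = (0.5280,3.0438)

θ=69°: 1.35 4.86
θ=90°: 1.08 4.91
θ=278°: 0.53 3.04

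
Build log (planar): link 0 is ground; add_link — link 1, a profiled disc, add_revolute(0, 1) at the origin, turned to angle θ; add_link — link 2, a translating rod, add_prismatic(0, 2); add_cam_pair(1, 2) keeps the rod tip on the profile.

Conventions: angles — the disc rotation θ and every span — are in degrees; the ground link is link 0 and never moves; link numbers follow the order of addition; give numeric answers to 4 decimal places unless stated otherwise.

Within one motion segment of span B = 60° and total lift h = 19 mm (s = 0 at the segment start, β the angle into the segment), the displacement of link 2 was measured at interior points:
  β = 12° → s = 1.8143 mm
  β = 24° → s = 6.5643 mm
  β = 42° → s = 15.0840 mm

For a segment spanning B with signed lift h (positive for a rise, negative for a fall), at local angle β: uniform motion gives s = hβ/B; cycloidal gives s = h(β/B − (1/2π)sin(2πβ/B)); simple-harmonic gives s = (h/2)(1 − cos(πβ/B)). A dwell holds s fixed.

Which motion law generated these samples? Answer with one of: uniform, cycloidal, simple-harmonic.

candidates at β/B = r: uniform s = h·r (linear in β); cycloidal s = h·(r − sin(2πr)/(2π)); simple-harmonic s = (h/2)(1 − cos(πr))
β=12°: printed 1.8143 | uniform 3.8000, cycloidal 0.9241, simple-harmonic 1.8143
β=24°: printed 6.5643 | uniform 7.6000, cycloidal 5.8226, simple-harmonic 6.5643
β=42°: printed 15.0840 | uniform 13.3000, cycloidal 16.1759, simple-harmonic 15.0840
only one law matches every sample → simple-harmonic

simple-harmonic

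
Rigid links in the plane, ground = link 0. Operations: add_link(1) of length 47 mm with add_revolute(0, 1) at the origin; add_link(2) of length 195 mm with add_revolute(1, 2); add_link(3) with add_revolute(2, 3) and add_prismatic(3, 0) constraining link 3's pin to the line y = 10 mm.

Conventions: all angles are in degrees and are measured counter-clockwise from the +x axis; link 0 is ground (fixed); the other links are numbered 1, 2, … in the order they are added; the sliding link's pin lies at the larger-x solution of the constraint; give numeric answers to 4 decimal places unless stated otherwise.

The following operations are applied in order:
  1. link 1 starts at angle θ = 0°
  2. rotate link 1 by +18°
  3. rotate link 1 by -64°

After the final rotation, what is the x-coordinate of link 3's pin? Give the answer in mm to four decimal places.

geometry: r = 47 mm, L = 195 mm, e = 10 mm; θ starts at 0°
rotate link 1 by +18°: θ ← 0° +18° = 18°
rotate link 1 by -64°: θ ← 18° -64° = -46°
crank pin P = (r cos θ, r sin θ) = (32.648943, -33.808971)
h = r sin θ − e = -33.808971 − 10 = -43.808971
x = r cos θ + √(L² − h²) = 32.648943 + 190.015194 = 222.664138

222.6641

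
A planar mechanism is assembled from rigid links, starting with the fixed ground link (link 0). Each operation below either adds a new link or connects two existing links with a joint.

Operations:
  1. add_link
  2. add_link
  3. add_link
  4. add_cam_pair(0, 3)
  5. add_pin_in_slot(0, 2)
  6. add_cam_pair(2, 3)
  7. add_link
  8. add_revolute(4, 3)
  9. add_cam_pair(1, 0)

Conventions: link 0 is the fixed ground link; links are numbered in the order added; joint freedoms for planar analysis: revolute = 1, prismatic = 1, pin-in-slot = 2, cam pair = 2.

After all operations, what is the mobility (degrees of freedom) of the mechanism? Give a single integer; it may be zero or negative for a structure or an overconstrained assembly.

L=1 J1=0 J2=0
add link → L=2 J1=0 J2=0
add link → L=3 J1=0 J2=0
add link → L=4 J1=0 J2=0
C@0,3 dof=2 J2 → L=4 J1=0 J2=1
PS@0,2 dof=2 J2 → L=4 J1=0 J2=2
C@2,3 dof=2 J2 → L=4 J1=0 J2=3
add link → L=5 J1=0 J2=3
R@4,3 dof=1 J1 → L=5 J1=1 J2=3
C@1,0 dof=2 J2 → L=5 J1=1 J2=4
M=3(L−1)−2J1−J2=3·4−2·1−4=6

M = 6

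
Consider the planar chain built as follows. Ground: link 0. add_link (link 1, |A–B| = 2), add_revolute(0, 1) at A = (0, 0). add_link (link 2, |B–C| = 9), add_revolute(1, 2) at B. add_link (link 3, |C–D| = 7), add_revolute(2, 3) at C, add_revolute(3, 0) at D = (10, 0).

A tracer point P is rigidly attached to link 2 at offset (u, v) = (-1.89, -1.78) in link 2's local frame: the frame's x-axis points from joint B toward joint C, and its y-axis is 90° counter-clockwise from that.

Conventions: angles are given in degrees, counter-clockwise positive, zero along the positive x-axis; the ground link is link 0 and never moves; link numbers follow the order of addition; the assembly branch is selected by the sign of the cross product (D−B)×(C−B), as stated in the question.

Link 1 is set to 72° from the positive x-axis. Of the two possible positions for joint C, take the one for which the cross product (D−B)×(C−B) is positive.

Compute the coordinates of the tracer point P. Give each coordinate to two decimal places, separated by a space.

A=(0,0), D=(10.00,0)
B = A + 2.00·(cos72°, sin72°) = (0.6180, 1.9021)
|BD| = 9.5728
circle(B,9.00) ∩ circle(D,7.00): a=6.4578, h=6.2687
  candidates: C₊=(8.1927,6.7627) cross=60.009; C₋=(5.7015,-5.5248) cross=-60.009
  branch + wants cross > 0 → take C=(8.1927,6.7627) (cross=60.009)
ex = (C−B)/|BC| = (0.8416,0.5401); ey = (-0.5401,0.8416)
P = B + -1.89·ex + -1.78·ey = (-0.0113,-0.6167)

-0.01 -0.62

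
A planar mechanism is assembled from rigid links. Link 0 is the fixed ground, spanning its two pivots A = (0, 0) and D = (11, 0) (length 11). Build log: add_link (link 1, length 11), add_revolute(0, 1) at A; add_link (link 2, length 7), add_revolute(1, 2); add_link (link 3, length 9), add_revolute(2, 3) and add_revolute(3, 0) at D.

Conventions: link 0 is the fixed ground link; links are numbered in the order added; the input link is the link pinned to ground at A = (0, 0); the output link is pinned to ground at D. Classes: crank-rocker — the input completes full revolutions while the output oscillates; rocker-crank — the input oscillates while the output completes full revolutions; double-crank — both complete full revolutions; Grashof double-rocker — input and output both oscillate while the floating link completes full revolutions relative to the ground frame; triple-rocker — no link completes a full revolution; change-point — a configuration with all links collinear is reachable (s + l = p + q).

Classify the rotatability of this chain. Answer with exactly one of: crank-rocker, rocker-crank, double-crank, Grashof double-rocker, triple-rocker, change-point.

lengths: ground=11, input=11, coupler=7, output=9
sorted: s=7 (shortest), l=11 (longest), p+q=20
s + l = 18 vs p + q = 20
s + l < p + q (Grashof) with shortest = coupler link → Grashof double-rocker

Grashof double-rocker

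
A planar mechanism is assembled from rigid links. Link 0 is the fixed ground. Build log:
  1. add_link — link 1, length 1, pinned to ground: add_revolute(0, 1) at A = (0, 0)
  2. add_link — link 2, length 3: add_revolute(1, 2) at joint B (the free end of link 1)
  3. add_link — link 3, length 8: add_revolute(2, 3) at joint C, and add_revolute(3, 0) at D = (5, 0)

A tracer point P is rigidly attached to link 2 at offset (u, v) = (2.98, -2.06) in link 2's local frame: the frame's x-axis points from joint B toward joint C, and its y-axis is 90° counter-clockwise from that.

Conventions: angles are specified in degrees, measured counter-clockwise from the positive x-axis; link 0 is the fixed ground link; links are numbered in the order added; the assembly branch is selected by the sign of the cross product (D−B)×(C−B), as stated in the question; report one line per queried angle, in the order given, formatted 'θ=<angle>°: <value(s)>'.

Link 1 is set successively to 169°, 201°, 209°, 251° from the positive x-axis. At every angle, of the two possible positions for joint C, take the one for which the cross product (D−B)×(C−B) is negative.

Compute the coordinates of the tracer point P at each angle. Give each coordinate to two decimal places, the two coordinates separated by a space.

A=(0,0), D=(5.00,0)
θ=169°: B = A + 1.00·(cos169°, sin169°) = (-0.9816, 0.1908)
θ=169°: |BD| = 5.9847
θ=169°: circle(B,3.00) ∩ circle(D,8.00): a=-1.6027, h=2.5360
θ=169°:   candidates: C₊=(-2.5027,2.7766) cross=15.177; C₋=(-2.6644,-2.2928) cross=-15.177
θ=169°:   branch - wants cross < 0 → take C=(-2.6644,-2.2928) (cross=-15.177)
θ=169°: ex = (C−B)/|BC| = (-0.5609,-0.8279); ey = (0.8279,-0.5609)
θ=169°: P = B + 2.98·ex + -2.06·ey = (-4.3586,-1.1207)
θ=201°: B = A + 1.00·(cos201°, sin201°) = (-0.9336, -0.3584)
θ=201°: |BD| = 5.9444
θ=201°: circle(B,3.00) ∩ circle(D,8.00): a=-1.6540, h=2.5028
θ=201°:   candidates: C₊=(-2.7355,2.0402) cross=14.878; C₋=(-2.4337,-2.9564) cross=-14.878
θ=201°:   branch - wants cross < 0 → take C=(-2.4337,-2.9564) (cross=-14.878)
θ=201°: ex = (C−B)/|BC| = (-0.5000,-0.8660); ey = (0.8660,-0.5000)
θ=201°: P = B + 2.98·ex + -2.06·ey = (-4.2077,-1.9090)
θ=209°: B = A + 1.00·(cos209°, sin209°) = (-0.8746, -0.4848)
θ=209°: |BD| = 5.8946
θ=209°: circle(B,3.00) ∩ circle(D,8.00): a=-1.7180, h=2.4594
θ=209°:   candidates: C₊=(-2.7891,1.8249) cross=14.497; C₋=(-2.3845,-3.0771) cross=-14.497
θ=209°:   branch - wants cross < 0 → take C=(-2.3845,-3.0771) (cross=-14.497)
θ=209°: ex = (C−B)/|BC| = (-0.5033,-0.8641); ey = (0.8641,-0.5033)
θ=209°: P = B + 2.98·ex + -2.06·ey = (-4.1545,-2.0231)
θ=251°: B = A + 1.00·(cos251°, sin251°) = (-0.3256, -0.9455)
θ=251°: |BD| = 5.4089
θ=251°: circle(B,3.00) ∩ circle(D,8.00): a=-2.3798, h=1.8266
θ=251°:   candidates: C₊=(-2.9881,0.4369) cross=9.880; C₋=(-2.3495,-3.1600) cross=-9.880
θ=251°:   branch - wants cross < 0 → take C=(-2.3495,-3.1600) (cross=-9.880)
θ=251°: ex = (C−B)/|BC| = (-0.6746,-0.7382); ey = (0.7382,-0.6746)
θ=251°: P = B + 2.98·ex + -2.06·ey = (-3.8566,-1.7555)

θ=169°: -4.36 -1.12
θ=201°: -4.21 -1.91
θ=209°: -4.15 -2.02
θ=251°: -3.86 -1.76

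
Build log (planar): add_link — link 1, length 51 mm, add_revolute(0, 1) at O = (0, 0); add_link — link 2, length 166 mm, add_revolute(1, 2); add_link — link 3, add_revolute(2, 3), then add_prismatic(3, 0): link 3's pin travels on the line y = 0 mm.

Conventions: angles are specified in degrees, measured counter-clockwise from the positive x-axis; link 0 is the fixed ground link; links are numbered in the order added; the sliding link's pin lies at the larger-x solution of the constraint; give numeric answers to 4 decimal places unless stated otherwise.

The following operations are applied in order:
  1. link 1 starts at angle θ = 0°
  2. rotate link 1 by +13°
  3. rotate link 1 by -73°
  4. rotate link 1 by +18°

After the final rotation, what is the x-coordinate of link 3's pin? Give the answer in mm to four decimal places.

geometry: r = 51 mm, L = 166 mm, e = 0 mm; θ starts at 0°
rotate link 1 by +13°: θ ← 0° +13° = 13°
rotate link 1 by -73°: θ ← 13° -73° = -60°
rotate link 1 by +18°: θ ← -60° +18° = -42°
crank pin P = (r cos θ, r sin θ) = (37.900386, -34.125661)
h = r sin θ − e = -34.125661 − 0 = -34.125661
x = r cos θ + √(L² − h²) = 37.900386 + 162.454422 = 200.354808

200.3548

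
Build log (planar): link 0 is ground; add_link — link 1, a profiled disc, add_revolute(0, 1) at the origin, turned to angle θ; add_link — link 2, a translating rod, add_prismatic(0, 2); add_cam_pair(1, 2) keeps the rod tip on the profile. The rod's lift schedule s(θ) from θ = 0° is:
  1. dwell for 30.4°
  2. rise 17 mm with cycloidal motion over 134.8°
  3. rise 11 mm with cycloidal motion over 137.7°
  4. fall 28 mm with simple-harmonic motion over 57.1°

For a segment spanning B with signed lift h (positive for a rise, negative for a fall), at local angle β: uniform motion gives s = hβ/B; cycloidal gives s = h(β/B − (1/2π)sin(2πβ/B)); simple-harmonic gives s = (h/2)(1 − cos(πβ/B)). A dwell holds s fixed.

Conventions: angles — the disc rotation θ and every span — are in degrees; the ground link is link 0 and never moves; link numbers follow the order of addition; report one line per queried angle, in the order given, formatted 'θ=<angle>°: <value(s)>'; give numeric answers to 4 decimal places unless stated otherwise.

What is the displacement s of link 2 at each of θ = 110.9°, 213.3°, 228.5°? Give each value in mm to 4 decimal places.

seg 1 [0°–30.4°] dwell: s stays 0.0000
seg 2 [30.4°–165.2°] cycloidal, h=17: θ=110.9° here. β=80.5, B=134.8. 17·(0.5972 − sin(2π·0.5972)/(2π)) = 11.7034 → s = 11.7034
seg 2 [30.4°–165.2°] cycloidal, h=17: full span → s += 17 → s = 17.0000
seg 3 [165.2°–302.9°] cycloidal, h=11: θ=213.3° here. β=48.1, B=137.7. 11·(0.3493 − sin(2π·0.3493)/(2π)) = 2.4216 → s = 19.4216
seg 3 [165.2°–302.9°] cycloidal, h=11: θ=228.5° here. β=63.3, B=137.7. 11·(0.4597 − sin(2π·0.4597)/(2π)) = 4.6180 → s = 21.6180

θ=110.9°: 11.7034
θ=213.3°: 19.4216
θ=228.5°: 21.6180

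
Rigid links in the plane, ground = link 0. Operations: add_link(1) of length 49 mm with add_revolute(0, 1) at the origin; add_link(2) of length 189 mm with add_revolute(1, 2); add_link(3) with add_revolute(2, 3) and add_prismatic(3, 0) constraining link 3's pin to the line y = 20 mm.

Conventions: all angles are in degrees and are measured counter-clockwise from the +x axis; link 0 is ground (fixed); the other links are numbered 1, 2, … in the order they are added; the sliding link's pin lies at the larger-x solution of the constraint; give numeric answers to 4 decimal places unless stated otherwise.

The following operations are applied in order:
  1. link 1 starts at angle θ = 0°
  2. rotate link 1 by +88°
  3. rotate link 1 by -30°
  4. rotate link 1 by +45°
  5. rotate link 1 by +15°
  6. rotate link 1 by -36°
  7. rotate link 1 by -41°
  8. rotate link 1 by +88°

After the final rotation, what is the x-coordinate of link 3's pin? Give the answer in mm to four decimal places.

geometry: r = 49 mm, L = 189 mm, e = 20 mm; θ starts at 0°
rotate link 1 by +88°: θ ← 0° +88° = 88°
rotate link 1 by -30°: θ ← 88° -30° = 58°
rotate link 1 by +45°: θ ← 58° +45° = 103°
rotate link 1 by +15°: θ ← 103° +15° = 118°
rotate link 1 by -36°: θ ← 118° -36° = 82°
rotate link 1 by -41°: θ ← 82° -41° = 41°
rotate link 1 by +88°: θ ← 41° +88° = 129°
crank pin P = (r cos θ, r sin θ) = (-30.836699, 38.080152)
h = r sin θ − e = 38.080152 − 20 = 18.080152
x = r cos θ + √(L² − h²) = -30.836699 + 188.133219 = 157.296520

157.2965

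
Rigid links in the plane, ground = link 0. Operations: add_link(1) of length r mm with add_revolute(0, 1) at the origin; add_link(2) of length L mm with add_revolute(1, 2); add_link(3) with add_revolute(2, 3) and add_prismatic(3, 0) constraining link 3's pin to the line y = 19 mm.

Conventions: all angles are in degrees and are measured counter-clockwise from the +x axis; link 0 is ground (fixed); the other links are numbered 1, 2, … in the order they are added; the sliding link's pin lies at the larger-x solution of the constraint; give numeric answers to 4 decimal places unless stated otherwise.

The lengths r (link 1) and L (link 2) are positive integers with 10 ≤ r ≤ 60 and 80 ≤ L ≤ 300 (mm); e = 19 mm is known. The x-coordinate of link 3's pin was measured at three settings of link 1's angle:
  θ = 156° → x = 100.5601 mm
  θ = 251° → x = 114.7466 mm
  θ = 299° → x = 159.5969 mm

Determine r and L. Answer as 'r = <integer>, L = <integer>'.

constraint per measurement: (x − r cos θ)² + (r sin θ − e)² = L²
subtracting the θ₁ and θ₂ equations cancels the r² and L² terms:
r = (x₁² − x₂²) / (2[(x₁cos θ₁ + e sin θ₁) − (x₂cos θ₂ + e sin θ₂)]) = 53.0000 → r = 53
L² = (x₁ − r cos θ₁)² + (r sin θ₁ − e)² = 22200.9857 → L = 149.0000 → L = 149
check at θ₃=299°: x = 159.5969 (printed 159.5969) ✓

r = 53, L = 149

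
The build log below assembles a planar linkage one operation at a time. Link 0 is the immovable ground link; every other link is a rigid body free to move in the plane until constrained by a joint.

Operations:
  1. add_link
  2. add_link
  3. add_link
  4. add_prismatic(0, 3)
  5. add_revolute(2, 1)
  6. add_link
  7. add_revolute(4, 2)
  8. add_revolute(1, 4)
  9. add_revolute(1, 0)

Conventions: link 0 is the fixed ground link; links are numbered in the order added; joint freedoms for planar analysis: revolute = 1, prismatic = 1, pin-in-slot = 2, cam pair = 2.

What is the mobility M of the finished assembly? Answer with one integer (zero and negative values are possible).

L=1 J1=0 J2=0
add link → L=2 J1=0 J2=0
add link → L=3 J1=0 J2=0
add link → L=4 J1=0 J2=0
P@0,3 dof=1 J1 → L=4 J1=1 J2=0
R@2,1 dof=1 J1 → L=4 J1=2 J2=0
add link → L=5 J1=2 J2=0
R@4,2 dof=1 J1 → L=5 J1=3 J2=0
R@1,4 dof=1 J1 → L=5 J1=4 J2=0
R@1,0 dof=1 J1 → L=5 J1=5 J2=0
M=3(L−1)−2J1−J2=3·4−2·5−0=2

M = 2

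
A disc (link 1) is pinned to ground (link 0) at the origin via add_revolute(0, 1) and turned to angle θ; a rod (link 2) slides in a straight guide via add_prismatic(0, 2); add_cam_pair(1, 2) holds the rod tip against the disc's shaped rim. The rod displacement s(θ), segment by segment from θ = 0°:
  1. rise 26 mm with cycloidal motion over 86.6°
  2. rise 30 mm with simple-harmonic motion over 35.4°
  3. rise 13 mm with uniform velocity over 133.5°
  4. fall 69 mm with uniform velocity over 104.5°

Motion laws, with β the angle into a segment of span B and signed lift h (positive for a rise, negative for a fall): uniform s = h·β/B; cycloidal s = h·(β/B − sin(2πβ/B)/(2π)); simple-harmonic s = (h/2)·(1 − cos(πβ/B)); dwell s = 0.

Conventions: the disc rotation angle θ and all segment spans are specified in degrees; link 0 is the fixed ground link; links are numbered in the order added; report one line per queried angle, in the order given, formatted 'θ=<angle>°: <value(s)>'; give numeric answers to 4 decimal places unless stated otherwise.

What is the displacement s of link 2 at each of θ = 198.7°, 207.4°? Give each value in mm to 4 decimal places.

segment 1 (0° to 86.6°, cycloidal, h = 26) is passed completely: s = 0.0000 + (26) = 26.0000
segment 2 (86.6° to 122°, simple-harmonic, h = 30) is passed completely: s = 26.0000 + (30) = 56.0000
θ = 198.7° falls in segment 3 (122° to 255.5°, uniform, h = 13): β = 198.7 − 122 = 76.7°, B = 133.5°; Δs = 13·76.7/133.5 = 7.4689; s = 56.0000 + 7.4689 = 63.4689
θ = 207.4° falls in segment 3 (122° to 255.5°, uniform, h = 13): β = 207.4 − 122 = 85.4°, B = 133.5°; Δs = 13·85.4/133.5 = 8.3161; s = 56.0000 + 8.3161 = 64.3161

θ=198.7°: 63.4689
θ=207.4°: 64.3161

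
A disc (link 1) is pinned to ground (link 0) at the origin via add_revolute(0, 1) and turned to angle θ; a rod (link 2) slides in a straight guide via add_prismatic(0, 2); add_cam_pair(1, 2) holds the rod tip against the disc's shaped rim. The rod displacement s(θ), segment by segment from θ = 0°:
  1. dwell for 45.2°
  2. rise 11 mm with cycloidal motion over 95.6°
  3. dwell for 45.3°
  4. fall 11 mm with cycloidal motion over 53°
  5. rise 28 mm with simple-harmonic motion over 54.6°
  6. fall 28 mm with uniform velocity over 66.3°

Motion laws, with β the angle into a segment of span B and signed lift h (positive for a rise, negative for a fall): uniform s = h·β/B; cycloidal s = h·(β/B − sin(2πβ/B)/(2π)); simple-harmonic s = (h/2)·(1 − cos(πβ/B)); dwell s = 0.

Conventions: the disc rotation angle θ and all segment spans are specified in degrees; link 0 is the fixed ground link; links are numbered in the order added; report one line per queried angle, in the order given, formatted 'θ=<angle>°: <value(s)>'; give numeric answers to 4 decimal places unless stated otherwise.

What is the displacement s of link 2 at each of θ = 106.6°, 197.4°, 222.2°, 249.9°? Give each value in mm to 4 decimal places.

segment 1 (0° to 45.2°, dwell): s unchanged at 0.0000
θ = 106.6° falls in segment 2 (45.2° to 140.8°, cycloidal, h = 11): β = 106.6 − 45.2 = 61.4°, B = 95.6°; Δs = 11·(0.6423 − sin(2π·0.6423)/(2π)) = 8.4295; s = 0.0000 + 8.4295 = 8.4295
segment 2 (45.2° to 140.8°, cycloidal, h = 11) is passed completely: s = 0.0000 + (11) = 11.0000
segment 3 (140.8° to 186.1°, dwell): s unchanged at 11.0000
θ = 197.4° falls in segment 4 (186.1° to 239.1°, cycloidal, h = -11): β = 197.4 − 186.1 = 11.3°, B = 53°; Δs = -11·(0.2132 − sin(2π·0.2132)/(2π)) = -0.6412; s = 11.0000 − 0.6412 = 10.3588
θ = 222.2° falls in segment 4 (186.1° to 239.1°, cycloidal, h = -11): β = 222.2 − 186.1 = 36.1°, B = 53°; Δs = -11·(0.6811 − sin(2π·0.6811)/(2π)) = -9.0818; s = 11.0000 − 9.0818 = 1.9182
segment 4 (186.1° to 239.1°, cycloidal, h = -11) is passed completely: s = 11.0000 + (-11) = 0.0000
θ = 249.9° falls in segment 5 (239.1° to 293.7°, simple-harmonic, h = 28): β = 249.9 − 239.1 = 10.8°, B = 54.6°; Δs = 28/2·(1 − cos(π·0.1978)) = 2.6172; s = 0.0000 + 2.6172 = 2.6172

θ=106.6°: 8.4295
θ=197.4°: 10.3588
θ=222.2°: 1.9182
θ=249.9°: 2.6172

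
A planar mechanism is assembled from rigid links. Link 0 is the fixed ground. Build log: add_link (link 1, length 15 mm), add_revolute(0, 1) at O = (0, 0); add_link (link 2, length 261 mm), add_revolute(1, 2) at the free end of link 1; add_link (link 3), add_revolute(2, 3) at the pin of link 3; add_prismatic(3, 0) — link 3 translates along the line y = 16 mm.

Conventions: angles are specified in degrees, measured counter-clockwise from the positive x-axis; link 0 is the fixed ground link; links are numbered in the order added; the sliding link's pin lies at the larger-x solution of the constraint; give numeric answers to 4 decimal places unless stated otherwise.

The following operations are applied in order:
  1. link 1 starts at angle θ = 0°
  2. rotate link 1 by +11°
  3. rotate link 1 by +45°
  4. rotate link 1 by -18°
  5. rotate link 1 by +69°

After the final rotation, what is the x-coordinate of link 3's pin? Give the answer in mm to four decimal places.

geometry: r = 15 mm, L = 261 mm, e = 16 mm; θ starts at 0°
rotate link 1 by +11°: θ ← 0° +11° = 11°
rotate link 1 by +45°: θ ← 11° +45° = 56°
rotate link 1 by -18°: θ ← 56° -18° = 38°
rotate link 1 by +69°: θ ← 38° +69° = 107°
crank pin P = (r cos θ, r sin θ) = (-4.385576, 14.344571)
h = r sin θ − e = 14.344571 − 16 = -1.655429
x = r cos θ + √(L² − h²) = -4.385576 + 260.994750 = 256.609174

256.6092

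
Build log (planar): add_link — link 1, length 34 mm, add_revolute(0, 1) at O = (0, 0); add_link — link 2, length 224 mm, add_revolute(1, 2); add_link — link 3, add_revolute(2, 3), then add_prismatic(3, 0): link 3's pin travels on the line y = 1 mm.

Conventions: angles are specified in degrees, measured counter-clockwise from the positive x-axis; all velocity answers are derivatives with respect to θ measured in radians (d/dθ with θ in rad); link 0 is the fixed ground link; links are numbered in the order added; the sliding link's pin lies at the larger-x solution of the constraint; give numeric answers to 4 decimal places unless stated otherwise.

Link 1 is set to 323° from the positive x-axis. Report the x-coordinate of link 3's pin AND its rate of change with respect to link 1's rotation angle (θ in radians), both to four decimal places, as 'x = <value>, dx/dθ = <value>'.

geometry: r = 34 mm, L = 224 mm, e = 1 mm
crank pin P = (r cos θ, r sin θ) = (27.153607, -20.461711)
h = r sin θ − e = -20.461711 − 1 = -21.461711
x = r cos θ + √(L² − h²) = 27.153607 + 222.969493 = 250.123101
dx/dθ = −r sin θ − h·r cos θ/√(L² − h²) (θ in radians; h = -21.461711) = 23.075355

x = 250.1231, dx/dθ = 23.0754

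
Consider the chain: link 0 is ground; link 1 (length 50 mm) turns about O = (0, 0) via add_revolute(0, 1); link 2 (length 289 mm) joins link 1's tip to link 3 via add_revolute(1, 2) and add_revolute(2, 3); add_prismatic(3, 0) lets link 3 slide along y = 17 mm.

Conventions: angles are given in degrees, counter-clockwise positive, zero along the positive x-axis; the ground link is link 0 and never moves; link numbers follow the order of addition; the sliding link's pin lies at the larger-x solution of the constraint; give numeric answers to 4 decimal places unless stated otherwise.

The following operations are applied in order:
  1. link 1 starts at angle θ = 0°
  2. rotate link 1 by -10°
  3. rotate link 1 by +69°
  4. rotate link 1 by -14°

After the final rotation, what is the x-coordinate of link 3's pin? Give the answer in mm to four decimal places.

geometry: r = 50 mm, L = 289 mm, e = 17 mm; θ starts at 0°
rotate link 1 by -10°: θ ← 0° -10° = -10°
rotate link 1 by +69°: θ ← -10° +69° = 59°
rotate link 1 by -14°: θ ← 59° -14° = 45°
crank pin P = (r cos θ, r sin θ) = (35.355339, 35.355339)
h = r sin θ − e = 35.355339 − 17 = 18.355339
x = r cos θ + √(L² − h²) = 35.355339 + 288.416507 = 323.771846

323.7718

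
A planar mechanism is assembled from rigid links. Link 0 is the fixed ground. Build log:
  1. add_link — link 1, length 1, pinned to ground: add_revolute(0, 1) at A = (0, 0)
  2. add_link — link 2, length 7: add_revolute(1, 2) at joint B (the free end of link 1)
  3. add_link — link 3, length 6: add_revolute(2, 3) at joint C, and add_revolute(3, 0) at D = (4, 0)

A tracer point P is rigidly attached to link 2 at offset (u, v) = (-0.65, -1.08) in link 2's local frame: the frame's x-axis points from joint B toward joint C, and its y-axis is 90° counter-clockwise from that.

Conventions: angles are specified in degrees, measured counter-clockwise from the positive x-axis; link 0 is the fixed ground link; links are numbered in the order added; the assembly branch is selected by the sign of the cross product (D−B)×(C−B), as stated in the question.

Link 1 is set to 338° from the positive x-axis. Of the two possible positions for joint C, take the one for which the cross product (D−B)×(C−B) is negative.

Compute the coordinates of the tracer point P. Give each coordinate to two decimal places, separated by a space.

A=(0,0), D=(4.00,0)
B = A + 1.00·(cos338°, sin338°) = (0.9272, -0.3746)
|BD| = 3.0956
circle(B,7.00) ∩ circle(D,6.00): a=3.6476, h=5.9746
  candidates: C₊=(3.8249,5.9974) cross=18.495; C₋=(5.2709,-5.8638) cross=-18.495
  branch - wants cross < 0 → take C=(5.2709,-5.8638) (cross=-18.495)
ex = (C−B)/|BC| = (0.6205,-0.7842); ey = (0.7842,0.6205)
P = B + -0.65·ex + -1.08·ey = (-0.3231,-0.5351)

-0.32 -0.54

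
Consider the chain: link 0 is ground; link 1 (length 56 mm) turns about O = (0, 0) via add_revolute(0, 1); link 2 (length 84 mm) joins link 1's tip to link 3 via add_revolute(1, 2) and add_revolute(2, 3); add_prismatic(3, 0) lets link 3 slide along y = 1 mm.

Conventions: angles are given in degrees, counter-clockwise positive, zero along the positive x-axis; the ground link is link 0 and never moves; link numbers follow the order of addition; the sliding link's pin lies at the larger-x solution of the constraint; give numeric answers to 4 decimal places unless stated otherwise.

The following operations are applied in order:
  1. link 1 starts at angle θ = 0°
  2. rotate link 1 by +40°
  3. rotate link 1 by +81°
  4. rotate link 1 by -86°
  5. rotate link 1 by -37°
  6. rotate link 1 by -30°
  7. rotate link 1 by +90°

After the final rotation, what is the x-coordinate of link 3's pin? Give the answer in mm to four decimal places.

geometry: r = 56 mm, L = 84 mm, e = 1 mm; θ starts at 0°
rotate link 1 by +40°: θ ← 0° +40° = 40°
rotate link 1 by +81°: θ ← 40° +81° = 121°
rotate link 1 by -86°: θ ← 121° -86° = 35°
rotate link 1 by -37°: θ ← 35° -37° = -2°
rotate link 1 by -30°: θ ← -2° -30° = -32°
rotate link 1 by +90°: θ ← -32° +90° = 58°
crank pin P = (r cos θ, r sin θ) = (29.675479, 47.490693)
h = r sin θ − e = 47.490693 − 1 = 46.490693
x = r cos θ + √(L² − h²) = 29.675479 + 69.961528 = 99.637007

99.6370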